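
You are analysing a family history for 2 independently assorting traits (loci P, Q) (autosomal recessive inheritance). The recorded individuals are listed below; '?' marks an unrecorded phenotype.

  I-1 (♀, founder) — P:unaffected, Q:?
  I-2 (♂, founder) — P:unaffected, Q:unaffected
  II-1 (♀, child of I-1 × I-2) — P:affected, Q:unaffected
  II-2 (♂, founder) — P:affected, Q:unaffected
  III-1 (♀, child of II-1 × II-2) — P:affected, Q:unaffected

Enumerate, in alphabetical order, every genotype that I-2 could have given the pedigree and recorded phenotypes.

P/I-1 un ·: Pp
P/I-2 un ·: Pp
P/II-1 aff I-1×I-2: pp
P/II-2 aff ·: pp
P/III-1 aff II-1×II-2: pp
⇒ P over [I-1,I-2,II-1,II-2,III-1]: 1 consistent
Q/I-1 ? ·: QQ|Qq|qq
Q/I-2 un ·: QQ|Qq
Q/II-1 un I-1×I-2: QQ|Qq
Q/II-2 un ·: QQ|Qq
Q/III-1 un II-1×II-2: QQ|Qq
⇒ Q over [I-1,I-2,II-1,II-2,III-1]: 32 consistent

I-2 ∈ {Pp QQ, Pp Qq}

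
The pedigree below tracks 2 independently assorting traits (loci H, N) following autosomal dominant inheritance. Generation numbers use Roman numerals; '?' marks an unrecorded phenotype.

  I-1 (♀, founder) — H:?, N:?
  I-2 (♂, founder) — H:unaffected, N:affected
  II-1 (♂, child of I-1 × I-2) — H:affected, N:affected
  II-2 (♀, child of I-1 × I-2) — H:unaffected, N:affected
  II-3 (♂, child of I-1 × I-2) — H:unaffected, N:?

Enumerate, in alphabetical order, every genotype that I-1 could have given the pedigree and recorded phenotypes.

H/I-1 ? ·: Hh
H/I-2 un ·: hh
H/II-1 aff I-1×I-2: Hh
H/II-2 un I-1×I-2: hh
H/II-3 un I-1×I-2: hh
⇒ H over [I-1,I-2,II-1,II-2,II-3]: 1 consistent
N/I-1 ? ·: nn|Nn|NN
N/I-2 aff ·: Nn|NN
N/II-1 aff I-1×I-2: Nn|NN
N/II-2 aff I-1×I-2: Nn|NN
N/II-3 ? I-1×I-2: nn|Nn|NN
⇒ N over [I-1,I-2,II-1,II-2,II-3]: 32 consistent

I-1 ∈ {Hh NN, Hh Nn, Hh nn}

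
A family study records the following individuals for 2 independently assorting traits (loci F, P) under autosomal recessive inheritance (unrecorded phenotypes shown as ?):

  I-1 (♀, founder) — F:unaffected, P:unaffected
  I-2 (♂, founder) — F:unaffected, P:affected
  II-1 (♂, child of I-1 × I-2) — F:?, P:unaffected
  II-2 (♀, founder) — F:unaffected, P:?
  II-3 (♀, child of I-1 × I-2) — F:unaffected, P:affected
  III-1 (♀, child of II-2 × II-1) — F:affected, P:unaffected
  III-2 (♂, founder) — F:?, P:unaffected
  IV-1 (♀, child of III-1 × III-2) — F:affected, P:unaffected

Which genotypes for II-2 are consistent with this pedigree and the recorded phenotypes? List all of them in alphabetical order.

II-2 ∈ {Ff PP, Ff Pp, Ff pp}

F/I-1 un ·: FF|Ff
F/I-2 un ·: FF|Ff
F/II-1 ? I-1×I-2: Ff|ff
F/II-2 un ·: Ff
F/II-3 un I-1×I-2: FF|Ff
F/III-1 aff II-2×II-1: ff
F/III-2 ? ·: Ff|ff
F/IV-1 aff III-1×III-2: ff
⇒ F over [I-1,I-2,II-1,II-2,II-3,III-1,III-2,IV-1]: 16 consistent
P/I-1 un ·: Pp
P/I-2 aff ·: pp
P/II-1 un I-1×I-2: Pp
P/II-2 ? ·: PP|Pp|pp
P/II-3 aff I-1×I-2: pp
P/III-1 un II-2×II-1: PP|Pp
P/III-2 un ·: PP|Pp
P/IV-1 un III-1×III-2: PP|Pp
⇒ P over [I-1,I-2,II-1,II-2,II-3,III-1,III-2,IV-1]: 18 consistent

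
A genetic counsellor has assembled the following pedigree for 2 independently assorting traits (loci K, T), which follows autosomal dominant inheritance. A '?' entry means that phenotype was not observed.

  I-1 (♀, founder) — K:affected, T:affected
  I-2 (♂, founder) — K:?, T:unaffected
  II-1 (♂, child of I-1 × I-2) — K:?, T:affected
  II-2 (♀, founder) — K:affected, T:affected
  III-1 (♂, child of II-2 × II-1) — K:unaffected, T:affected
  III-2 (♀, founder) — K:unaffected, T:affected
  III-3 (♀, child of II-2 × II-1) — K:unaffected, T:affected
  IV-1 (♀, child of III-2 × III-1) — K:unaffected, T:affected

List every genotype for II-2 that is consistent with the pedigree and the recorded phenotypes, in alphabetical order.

K/I-1 aff ·: Kk|KK
K/I-2 ? ·: kk|Kk|KK
K/II-1 ? I-1×I-2: kk|Kk
K/II-2 aff ·: Kk
K/III-1 un II-2×II-1: kk
K/III-2 un ·: kk
K/III-3 un II-2×II-1: kk
K/IV-1 un III-2×III-1: kk
⇒ K over [I-1,I-2,II-1,II-2,III-1,III-2,III-3,IV-1]: 7 consistent
T/I-1 aff ·: Tt|TT
T/I-2 un ·: tt
T/II-1 aff I-1×I-2: Tt
T/II-2 aff ·: Tt|TT
T/III-1 aff II-2×II-1: Tt|TT
T/III-2 aff ·: Tt|TT
T/III-3 aff II-2×II-1: Tt|TT
T/IV-1 aff III-2×III-1: Tt|TT
⇒ T over [I-1,I-2,II-1,II-2,III-1,III-2,III-3,IV-1]: 56 consistent

II-2 ∈ {Kk TT, Kk Tt}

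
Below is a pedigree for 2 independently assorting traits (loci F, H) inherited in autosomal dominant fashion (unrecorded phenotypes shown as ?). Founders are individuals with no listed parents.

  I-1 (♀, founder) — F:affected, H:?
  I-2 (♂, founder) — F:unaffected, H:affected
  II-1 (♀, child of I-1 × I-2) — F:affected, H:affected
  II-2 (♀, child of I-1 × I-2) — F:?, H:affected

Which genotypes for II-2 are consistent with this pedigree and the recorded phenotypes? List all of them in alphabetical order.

F/I-1 aff ·: Ff|FF
F/I-2 un ·: ff
F/II-1 aff I-1×I-2: Ff
F/II-2 ? I-1×I-2: ff|Ff
⇒ F over [I-1,I-2,II-1,II-2]: 3 consistent
H/I-1 ? ·: hh|Hh|HH
H/I-2 aff ·: Hh|HH
H/II-1 aff I-1×I-2: Hh|HH
H/II-2 aff I-1×I-2: Hh|HH
⇒ H over [I-1,I-2,II-1,II-2]: 15 consistent

II-2 ∈ {Ff HH, Ff Hh, ff HH, ff Hh}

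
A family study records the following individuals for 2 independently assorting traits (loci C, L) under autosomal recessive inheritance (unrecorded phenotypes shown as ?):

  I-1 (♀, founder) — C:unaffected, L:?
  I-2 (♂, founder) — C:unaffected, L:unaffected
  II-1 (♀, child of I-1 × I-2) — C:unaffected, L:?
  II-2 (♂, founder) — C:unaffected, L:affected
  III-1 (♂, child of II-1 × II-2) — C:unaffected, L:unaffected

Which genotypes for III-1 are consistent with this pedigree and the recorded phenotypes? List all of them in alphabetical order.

C/I-1 un ·: CC|Cc
C/I-2 un ·: CC|Cc
C/II-1 un I-1×I-2: CC|Cc
C/II-2 un ·: CC|Cc
C/III-1 un II-1×II-2: CC|Cc
⇒ C over [I-1,I-2,II-1,II-2,III-1]: 24 consistent
L/I-1 ? ·: LL|Ll|ll
L/I-2 un ·: LL|Ll
L/II-1 ? I-1×I-2: LL|Ll
L/II-2 aff ·: ll
L/III-1 un II-1×II-2: Ll
⇒ L over [I-1,I-2,II-1,II-2,III-1]: 9 consistent

III-1 ∈ {CC Ll, Cc Ll}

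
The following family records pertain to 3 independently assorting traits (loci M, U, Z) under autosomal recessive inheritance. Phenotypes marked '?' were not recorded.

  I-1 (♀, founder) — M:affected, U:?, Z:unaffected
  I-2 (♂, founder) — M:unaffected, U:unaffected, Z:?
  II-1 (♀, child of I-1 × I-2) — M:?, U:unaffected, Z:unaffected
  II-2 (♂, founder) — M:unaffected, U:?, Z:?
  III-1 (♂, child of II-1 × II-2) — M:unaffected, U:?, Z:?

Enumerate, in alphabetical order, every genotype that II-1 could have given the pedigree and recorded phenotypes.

II-1 ∈ {Mm UU ZZ, Mm UU Zz, Mm Uu ZZ, Mm Uu Zz, mm UU ZZ, mm UU Zz, mm Uu ZZ, mm Uu Zz}

M/I-1 aff ·: mm
M/I-2 un ·: MM|Mm
M/II-1 ? I-1×I-2: Mm|mm
M/II-2 un ·: MM|Mm
M/III-1 un II-1×II-2: MM|Mm
⇒ M over [I-1,I-2,II-1,II-2,III-1]: 10 consistent
U/I-1 ? ·: UU|Uu|uu
U/I-2 un ·: UU|Uu
U/II-1 un I-1×I-2: UU|Uu
U/II-2 ? ·: UU|Uu|uu
U/III-1 ? II-1×II-2: UU|Uu|uu
⇒ U over [I-1,I-2,II-1,II-2,III-1]: 51 consistent
Z/I-1 un ·: ZZ|Zz
Z/I-2 ? ·: ZZ|Zz|zz
Z/II-1 un I-1×I-2: ZZ|Zz
Z/II-2 ? ·: ZZ|Zz|zz
Z/III-1 ? II-1×II-2: ZZ|Zz|zz
⇒ Z over [I-1,I-2,II-1,II-2,III-1]: 51 consistent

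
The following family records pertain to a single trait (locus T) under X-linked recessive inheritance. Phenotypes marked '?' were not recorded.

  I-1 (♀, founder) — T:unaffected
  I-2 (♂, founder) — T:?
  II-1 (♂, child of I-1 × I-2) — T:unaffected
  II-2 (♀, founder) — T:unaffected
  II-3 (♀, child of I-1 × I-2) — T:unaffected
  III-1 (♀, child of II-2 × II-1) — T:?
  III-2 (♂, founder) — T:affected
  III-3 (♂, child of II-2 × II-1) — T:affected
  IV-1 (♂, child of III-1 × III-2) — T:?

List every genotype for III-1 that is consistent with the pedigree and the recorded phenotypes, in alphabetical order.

T/I-1 un ·: X^TX^T|X^TX^t
T/I-2 ? ·: X^TY|X^tY
T/II-1 un I-1×I-2: X^TY
T/II-2 un ·: X^TX^t
T/II-3 un I-1×I-2: X^TX^T|X^TX^t
T/III-1 ? II-2×II-1: X^TX^T|X^TX^t
T/III-2 aff ·: X^tY
T/III-3 aff II-2×II-1: X^tY
T/IV-1 ? III-1×III-2: X^TY|X^tY
⇒ T over [I-1,I-2,II-1,II-2,II-3,III-1,III-2,III-3,IV-1]: 15 consistent

III-1 ∈ {X^TX^T, X^TX^t}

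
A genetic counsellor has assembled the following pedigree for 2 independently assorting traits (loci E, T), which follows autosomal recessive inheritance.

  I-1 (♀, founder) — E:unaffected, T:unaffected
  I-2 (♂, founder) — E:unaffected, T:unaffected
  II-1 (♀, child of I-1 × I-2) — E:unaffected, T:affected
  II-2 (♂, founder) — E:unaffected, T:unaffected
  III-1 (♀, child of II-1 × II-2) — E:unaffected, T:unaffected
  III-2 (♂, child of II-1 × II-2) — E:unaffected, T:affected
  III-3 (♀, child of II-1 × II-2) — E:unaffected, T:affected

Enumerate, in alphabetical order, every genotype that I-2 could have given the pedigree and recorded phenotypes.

E/I-1 un ·: EE|Ee
E/I-2 un ·: EE|Ee
E/II-1 un I-1×I-2: EE|Ee
E/II-2 un ·: EE|Ee
E/III-1 un II-1×II-2: EE|Ee
E/III-2 un II-1×II-2: EE|Ee
E/III-3 un II-1×II-2: EE|Ee
⇒ E over [I-1,I-2,II-1,II-2,III-1,III-2,III-3]: 84 consistent
T/I-1 un ·: Tt
T/I-2 un ·: Tt
T/II-1 aff I-1×I-2: tt
T/II-2 un ·: Tt
T/III-1 un II-1×II-2: Tt
T/III-2 aff II-1×II-2: tt
T/III-3 aff II-1×II-2: tt
⇒ T over [I-1,I-2,II-1,II-2,III-1,III-2,III-3]: 1 consistent

I-2 ∈ {EE Tt, Ee Tt}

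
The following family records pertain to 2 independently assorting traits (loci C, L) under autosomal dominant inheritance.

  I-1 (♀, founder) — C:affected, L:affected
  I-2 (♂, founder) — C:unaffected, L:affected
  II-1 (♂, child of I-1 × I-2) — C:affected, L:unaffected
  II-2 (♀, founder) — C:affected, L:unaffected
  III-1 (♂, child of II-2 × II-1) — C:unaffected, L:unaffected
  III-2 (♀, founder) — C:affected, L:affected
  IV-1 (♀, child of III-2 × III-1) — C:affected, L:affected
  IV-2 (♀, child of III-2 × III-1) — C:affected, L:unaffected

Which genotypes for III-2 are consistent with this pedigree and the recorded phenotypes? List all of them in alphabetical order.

C/I-1 aff ·: Cc|CC
C/I-2 un ·: cc
C/II-1 aff I-1×I-2: Cc
C/II-2 aff ·: Cc
C/III-1 un II-2×II-1: cc
C/III-2 aff ·: Cc|CC
C/IV-1 aff III-2×III-1: Cc
C/IV-2 aff III-2×III-1: Cc
⇒ C over [I-1,I-2,II-1,II-2,III-1,III-2,IV-1,IV-2]: 4 consistent
L/I-1 aff ·: Ll
L/I-2 aff ·: Ll
L/II-1 un I-1×I-2: ll
L/II-2 un ·: ll
L/III-1 un II-2×II-1: ll
L/III-2 aff ·: Ll
L/IV-1 aff III-2×III-1: Ll
L/IV-2 un III-2×III-1: ll
⇒ L over [I-1,I-2,II-1,II-2,III-1,III-2,IV-1,IV-2]: 1 consistent

III-2 ∈ {CC Ll, Cc Ll}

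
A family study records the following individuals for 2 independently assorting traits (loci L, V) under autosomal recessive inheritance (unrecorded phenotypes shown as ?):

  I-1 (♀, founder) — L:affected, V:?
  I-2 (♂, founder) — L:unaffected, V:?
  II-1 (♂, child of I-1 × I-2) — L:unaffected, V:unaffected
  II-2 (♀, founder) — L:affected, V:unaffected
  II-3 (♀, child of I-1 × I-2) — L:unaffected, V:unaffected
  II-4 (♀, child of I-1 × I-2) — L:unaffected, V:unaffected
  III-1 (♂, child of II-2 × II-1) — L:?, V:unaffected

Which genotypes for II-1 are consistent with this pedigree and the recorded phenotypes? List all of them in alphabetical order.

II-1 ∈ {Ll VV, Ll Vv}

L/I-1 aff ·: ll
L/I-2 un ·: LL|Ll
L/II-1 un I-1×I-2: Ll
L/II-2 aff ·: ll
L/II-3 un I-1×I-2: Ll
L/II-4 un I-1×I-2: Ll
L/III-1 ? II-2×II-1: Ll|ll
⇒ L over [I-1,I-2,II-1,II-2,II-3,II-4,III-1]: 4 consistent
V/I-1 ? ·: VV|Vv|vv
V/I-2 ? ·: VV|Vv|vv
V/II-1 un I-1×I-2: VV|Vv
V/II-2 un ·: VV|Vv
V/II-3 un I-1×I-2: VV|Vv
V/II-4 un I-1×I-2: VV|Vv
V/III-1 un II-2×II-1: VV|Vv
⇒ V over [I-1,I-2,II-1,II-2,II-3,II-4,III-1]: 103 consistent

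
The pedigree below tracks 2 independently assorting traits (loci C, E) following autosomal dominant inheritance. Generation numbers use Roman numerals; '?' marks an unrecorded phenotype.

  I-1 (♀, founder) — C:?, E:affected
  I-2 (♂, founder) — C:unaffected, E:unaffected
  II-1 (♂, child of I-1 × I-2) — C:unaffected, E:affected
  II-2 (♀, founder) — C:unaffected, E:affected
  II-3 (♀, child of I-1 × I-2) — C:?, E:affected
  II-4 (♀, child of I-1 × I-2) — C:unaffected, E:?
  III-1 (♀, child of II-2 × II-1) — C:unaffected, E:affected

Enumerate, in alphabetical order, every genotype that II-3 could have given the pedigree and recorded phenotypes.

C/I-1 ? ·: cc|Cc
C/I-2 un ·: cc
C/II-1 un I-1×I-2: cc
C/II-2 un ·: cc
C/II-3 ? I-1×I-2: cc|Cc
C/II-4 un I-1×I-2: cc
C/III-1 un II-2×II-1: cc
⇒ C over [I-1,I-2,II-1,II-2,II-3,II-4,III-1]: 3 consistent
E/I-1 aff ·: Ee|EE
E/I-2 un ·: ee
E/II-1 aff I-1×I-2: Ee
E/II-2 aff ·: Ee|EE
E/II-3 aff I-1×I-2: Ee
E/II-4 ? I-1×I-2: ee|Ee
E/III-1 aff II-2×II-1: Ee|EE
⇒ E over [I-1,I-2,II-1,II-2,II-3,II-4,III-1]: 12 consistent

II-3 ∈ {Cc Ee, cc Ee}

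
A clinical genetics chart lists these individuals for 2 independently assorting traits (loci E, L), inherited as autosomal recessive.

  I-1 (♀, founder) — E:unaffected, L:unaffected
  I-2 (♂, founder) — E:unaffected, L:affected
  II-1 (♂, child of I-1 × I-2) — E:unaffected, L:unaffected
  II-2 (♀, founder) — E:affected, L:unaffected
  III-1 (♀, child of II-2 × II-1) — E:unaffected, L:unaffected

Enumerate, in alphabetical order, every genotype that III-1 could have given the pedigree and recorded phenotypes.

E/I-1 un ·: EE|Ee
E/I-2 un ·: EE|Ee
E/II-1 un I-1×I-2: EE|Ee
E/II-2 aff ·: ee
E/III-1 un II-2×II-1: Ee
⇒ E over [I-1,I-2,II-1,II-2,III-1]: 7 consistent
L/I-1 un ·: LL|Ll
L/I-2 aff ·: ll
L/II-1 un I-1×I-2: Ll
L/II-2 un ·: LL|Ll
L/III-1 un II-2×II-1: LL|Ll
⇒ L over [I-1,I-2,II-1,II-2,III-1]: 8 consistent

III-1 ∈ {Ee LL, Ee Ll}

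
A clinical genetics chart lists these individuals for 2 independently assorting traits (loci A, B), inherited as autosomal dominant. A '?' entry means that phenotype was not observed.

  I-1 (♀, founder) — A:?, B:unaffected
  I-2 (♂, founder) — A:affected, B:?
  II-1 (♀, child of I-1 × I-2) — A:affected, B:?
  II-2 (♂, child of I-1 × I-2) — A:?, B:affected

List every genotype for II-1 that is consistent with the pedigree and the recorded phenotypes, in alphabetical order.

II-1 ∈ {AA Bb, AA bb, Aa Bb, Aa bb}

A/I-1 ? ·: aa|Aa|AA
A/I-2 aff ·: Aa|AA
A/II-1 aff I-1×I-2: Aa|AA
A/II-2 ? I-1×I-2: aa|Aa|AA
⇒ A over [I-1,I-2,II-1,II-2]: 18 consistent
B/I-1 un ·: bb
B/I-2 ? ·: Bb|BB
B/II-1 ? I-1×I-2: bb|Bb
B/II-2 aff I-1×I-2: Bb
⇒ B over [I-1,I-2,II-1,II-2]: 3 consistent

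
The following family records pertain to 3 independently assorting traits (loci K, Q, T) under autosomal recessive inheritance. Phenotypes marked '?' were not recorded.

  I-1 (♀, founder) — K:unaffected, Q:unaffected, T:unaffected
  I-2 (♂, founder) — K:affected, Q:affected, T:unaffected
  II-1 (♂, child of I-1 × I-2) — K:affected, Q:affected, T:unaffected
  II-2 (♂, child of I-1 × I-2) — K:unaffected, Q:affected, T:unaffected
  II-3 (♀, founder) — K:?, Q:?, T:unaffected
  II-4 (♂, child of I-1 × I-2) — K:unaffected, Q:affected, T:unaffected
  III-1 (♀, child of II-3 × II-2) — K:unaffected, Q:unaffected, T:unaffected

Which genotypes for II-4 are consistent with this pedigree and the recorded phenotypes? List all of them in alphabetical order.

II-4 ∈ {Kk qq TT, Kk qq Tt}

K/I-1 un ·: Kk
K/I-2 aff ·: kk
K/II-1 aff I-1×I-2: kk
K/II-2 un I-1×I-2: Kk
K/II-3 ? ·: KK|Kk|kk
K/II-4 un I-1×I-2: Kk
K/III-1 un II-3×II-2: KK|Kk
⇒ K over [I-1,I-2,II-1,II-2,II-3,II-4,III-1]: 5 consistent
Q/I-1 un ·: Qq
Q/I-2 aff ·: qq
Q/II-1 aff I-1×I-2: qq
Q/II-2 aff I-1×I-2: qq
Q/II-3 ? ·: QQ|Qq
Q/II-4 aff I-1×I-2: qq
Q/III-1 un II-3×II-2: Qq
⇒ Q over [I-1,I-2,II-1,II-2,II-3,II-4,III-1]: 2 consistent
T/I-1 un ·: TT|Tt
T/I-2 un ·: TT|Tt
T/II-1 un I-1×I-2: TT|Tt
T/II-2 un I-1×I-2: TT|Tt
T/II-3 un ·: TT|Tt
T/II-4 un I-1×I-2: TT|Tt
T/III-1 un II-3×II-2: TT|Tt
⇒ T over [I-1,I-2,II-1,II-2,II-3,II-4,III-1]: 87 consistent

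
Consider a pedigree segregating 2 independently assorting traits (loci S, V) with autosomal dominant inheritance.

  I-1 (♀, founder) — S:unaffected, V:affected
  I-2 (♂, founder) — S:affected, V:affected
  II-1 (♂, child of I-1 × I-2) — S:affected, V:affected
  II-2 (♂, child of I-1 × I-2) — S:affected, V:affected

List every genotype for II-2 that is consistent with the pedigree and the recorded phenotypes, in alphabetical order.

II-2 ∈ {Ss VV, Ss Vv}

S/I-1 un ·: ss
S/I-2 aff ·: Ss|SS
S/II-1 aff I-1×I-2: Ss
S/II-2 aff I-1×I-2: Ss
⇒ S over [I-1,I-2,II-1,II-2]: 2 consistent
V/I-1 aff ·: Vv|VV
V/I-2 aff ·: Vv|VV
V/II-1 aff I-1×I-2: Vv|VV
V/II-2 aff I-1×I-2: Vv|VV
⇒ V over [I-1,I-2,II-1,II-2]: 13 consistent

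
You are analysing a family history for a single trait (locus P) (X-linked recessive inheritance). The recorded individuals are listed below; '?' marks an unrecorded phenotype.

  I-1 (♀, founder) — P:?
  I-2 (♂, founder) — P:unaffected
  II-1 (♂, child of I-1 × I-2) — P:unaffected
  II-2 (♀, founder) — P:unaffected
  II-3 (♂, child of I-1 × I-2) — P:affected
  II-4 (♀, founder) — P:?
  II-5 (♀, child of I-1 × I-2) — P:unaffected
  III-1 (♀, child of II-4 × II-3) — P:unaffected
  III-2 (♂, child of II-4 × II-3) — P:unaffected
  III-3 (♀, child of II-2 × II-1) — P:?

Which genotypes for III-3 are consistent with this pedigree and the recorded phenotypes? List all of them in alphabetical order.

III-3 ∈ {X^PX^P, X^PX^p}

P/I-1 ? ·: X^PX^p
P/I-2 un ·: X^PY
P/II-1 un I-1×I-2: X^PY
P/II-2 un ·: X^PX^P|X^PX^p
P/II-3 aff I-1×I-2: X^pY
P/II-4 ? ·: X^PX^P|X^PX^p
P/II-5 un I-1×I-2: X^PX^P|X^PX^p
P/III-1 un II-4×II-3: X^PX^p
P/III-2 un II-4×II-3: X^PY
P/III-3 ? II-2×II-1: X^PX^P|X^PX^p
⇒ P over [I-1,I-2,II-1,II-2,II-3,II-4,II-5,III-1,III-2,III-3]: 12 consistent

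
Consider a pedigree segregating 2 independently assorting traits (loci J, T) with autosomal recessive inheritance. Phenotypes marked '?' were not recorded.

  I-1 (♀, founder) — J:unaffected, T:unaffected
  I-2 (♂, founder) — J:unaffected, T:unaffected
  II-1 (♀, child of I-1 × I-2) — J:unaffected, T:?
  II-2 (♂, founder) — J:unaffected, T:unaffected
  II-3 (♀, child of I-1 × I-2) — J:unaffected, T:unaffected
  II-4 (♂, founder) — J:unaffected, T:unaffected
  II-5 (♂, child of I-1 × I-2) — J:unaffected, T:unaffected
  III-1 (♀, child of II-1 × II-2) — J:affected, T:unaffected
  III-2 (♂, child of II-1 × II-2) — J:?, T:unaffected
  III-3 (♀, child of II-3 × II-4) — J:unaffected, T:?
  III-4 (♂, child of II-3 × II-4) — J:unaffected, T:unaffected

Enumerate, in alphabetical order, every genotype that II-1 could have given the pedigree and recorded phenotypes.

II-1 ∈ {Jj TT, Jj Tt, Jj tt}

J/I-1 un ·: JJ|Jj
J/I-2 un ·: JJ|Jj
J/II-1 un I-1×I-2: Jj
J/II-2 un ·: Jj
J/II-3 un I-1×I-2: JJ|Jj
J/II-4 un ·: JJ|Jj
J/II-5 un I-1×I-2: JJ|Jj
J/III-1 aff II-1×II-2: jj
J/III-2 ? II-1×II-2: JJ|Jj|jj
J/III-3 un II-3×II-4: JJ|Jj
J/III-4 un II-3×II-4: JJ|Jj
⇒ J over [I-1,I-2,II-1,II-2,II-3,II-4,II-5,III-1,III-2,III-3,III-4]: 234 consistent
T/I-1 un ·: TT|Tt
T/I-2 un ·: TT|Tt
T/II-1 ? I-1×I-2: TT|Tt|tt
T/II-2 un ·: TT|Tt
T/II-3 un I-1×I-2: TT|Tt
T/II-4 un ·: TT|Tt
T/II-5 un I-1×I-2: TT|Tt
T/III-1 un II-1×II-2: TT|Tt
T/III-2 un II-1×II-2: TT|Tt
T/III-3 ? II-3×II-4: TT|Tt|tt
T/III-4 un II-3×II-4: TT|Tt
⇒ T over [I-1,I-2,II-1,II-2,II-3,II-4,II-5,III-1,III-2,III-3,III-4]: 1255 consistent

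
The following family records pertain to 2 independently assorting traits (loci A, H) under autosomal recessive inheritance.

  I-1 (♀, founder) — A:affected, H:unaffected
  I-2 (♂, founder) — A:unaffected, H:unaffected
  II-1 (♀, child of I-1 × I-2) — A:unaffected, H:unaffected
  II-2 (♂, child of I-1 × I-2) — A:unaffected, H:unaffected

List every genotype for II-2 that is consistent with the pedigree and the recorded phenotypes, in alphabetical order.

A/I-1 aff ·: aa
A/I-2 un ·: AA|Aa
A/II-1 un I-1×I-2: Aa
A/II-2 un I-1×I-2: Aa
⇒ A over [I-1,I-2,II-1,II-2]: 2 consistent
H/I-1 un ·: HH|Hh
H/I-2 un ·: HH|Hh
H/II-1 un I-1×I-2: HH|Hh
H/II-2 un I-1×I-2: HH|Hh
⇒ H over [I-1,I-2,II-1,II-2]: 13 consistent

II-2 ∈ {Aa HH, Aa Hh}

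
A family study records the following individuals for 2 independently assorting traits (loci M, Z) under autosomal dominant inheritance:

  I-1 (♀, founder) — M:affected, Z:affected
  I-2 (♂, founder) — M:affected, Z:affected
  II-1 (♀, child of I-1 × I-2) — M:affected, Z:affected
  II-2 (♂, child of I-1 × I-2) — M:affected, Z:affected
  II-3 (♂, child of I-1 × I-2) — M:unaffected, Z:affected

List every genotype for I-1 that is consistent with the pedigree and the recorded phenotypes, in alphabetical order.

I-1 ∈ {Mm ZZ, Mm Zz}

M/I-1 aff ·: Mm
M/I-2 aff ·: Mm
M/II-1 aff I-1×I-2: Mm|MM
M/II-2 aff I-1×I-2: Mm|MM
M/II-3 un I-1×I-2: mm
⇒ M over [I-1,I-2,II-1,II-2,II-3]: 4 consistent
Z/I-1 aff ·: Zz|ZZ
Z/I-2 aff ·: Zz|ZZ
Z/II-1 aff I-1×I-2: Zz|ZZ
Z/II-2 aff I-1×I-2: Zz|ZZ
Z/II-3 aff I-1×I-2: Zz|ZZ
⇒ Z over [I-1,I-2,II-1,II-2,II-3]: 25 consistent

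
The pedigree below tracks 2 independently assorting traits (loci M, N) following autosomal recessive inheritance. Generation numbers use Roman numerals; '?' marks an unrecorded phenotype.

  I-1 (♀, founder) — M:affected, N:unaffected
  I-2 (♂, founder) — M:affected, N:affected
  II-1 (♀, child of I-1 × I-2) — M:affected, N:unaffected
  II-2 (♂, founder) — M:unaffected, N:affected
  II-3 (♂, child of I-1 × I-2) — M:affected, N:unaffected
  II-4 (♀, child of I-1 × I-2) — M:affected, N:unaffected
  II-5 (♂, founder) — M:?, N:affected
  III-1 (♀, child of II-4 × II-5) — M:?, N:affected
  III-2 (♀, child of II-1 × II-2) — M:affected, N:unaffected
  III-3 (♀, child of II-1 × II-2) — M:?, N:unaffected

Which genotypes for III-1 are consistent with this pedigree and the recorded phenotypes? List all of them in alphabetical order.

M/I-1 aff ·: mm
M/I-2 aff ·: mm
M/II-1 aff I-1×I-2: mm
M/II-2 un ·: Mm
M/II-3 aff I-1×I-2: mm
M/II-4 aff I-1×I-2: mm
M/II-5 ? ·: MM|Mm|mm
M/III-1 ? II-4×II-5: Mm|mm
M/III-2 aff II-1×II-2: mm
M/III-3 ? II-1×II-2: Mm|mm
⇒ M over [I-1,I-2,II-1,II-2,II-3,II-4,II-5,III-1,III-2,III-3]: 8 consistent
N/I-1 un ·: NN|Nn
N/I-2 aff ·: nn
N/II-1 un I-1×I-2: Nn
N/II-2 aff ·: nn
N/II-3 un I-1×I-2: Nn
N/II-4 un I-1×I-2: Nn
N/II-5 aff ·: nn
N/III-1 aff II-4×II-5: nn
N/III-2 un II-1×II-2: Nn
N/III-3 un II-1×II-2: Nn
⇒ N over [I-1,I-2,II-1,II-2,II-3,II-4,II-5,III-1,III-2,III-3]: 2 consistent

III-1 ∈ {Mm nn, mm nn}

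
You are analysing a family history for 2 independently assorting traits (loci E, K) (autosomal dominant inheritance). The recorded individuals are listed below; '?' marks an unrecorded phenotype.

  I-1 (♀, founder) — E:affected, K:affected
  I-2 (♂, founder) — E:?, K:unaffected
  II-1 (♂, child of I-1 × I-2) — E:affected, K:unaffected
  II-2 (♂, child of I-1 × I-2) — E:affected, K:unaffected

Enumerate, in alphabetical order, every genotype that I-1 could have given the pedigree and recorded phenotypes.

E/I-1 aff ·: Ee|EE
E/I-2 ? ·: ee|Ee|EE
E/II-1 aff I-1×I-2: Ee|EE
E/II-2 aff I-1×I-2: Ee|EE
⇒ E over [I-1,I-2,II-1,II-2]: 15 consistent
K/I-1 aff ·: Kk
K/I-2 un ·: kk
K/II-1 un I-1×I-2: kk
K/II-2 un I-1×I-2: kk
⇒ K over [I-1,I-2,II-1,II-2]: 1 consistent

I-1 ∈ {EE Kk, Ee Kk}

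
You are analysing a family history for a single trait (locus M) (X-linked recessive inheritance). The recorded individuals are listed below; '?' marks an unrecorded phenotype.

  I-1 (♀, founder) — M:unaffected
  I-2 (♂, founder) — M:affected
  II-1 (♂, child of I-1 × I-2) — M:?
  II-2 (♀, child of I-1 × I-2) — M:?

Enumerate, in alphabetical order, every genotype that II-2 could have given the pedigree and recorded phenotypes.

II-2 ∈ {X^MX^m, X^mX^m}

M/I-1 un ·: X^MX^M|X^MX^m
M/I-2 aff ·: X^mY
M/II-1 ? I-1×I-2: X^MY|X^mY
M/II-2 ? I-1×I-2: X^MX^m|X^mX^m
⇒ M over [I-1,I-2,II-1,II-2]: 5 consistent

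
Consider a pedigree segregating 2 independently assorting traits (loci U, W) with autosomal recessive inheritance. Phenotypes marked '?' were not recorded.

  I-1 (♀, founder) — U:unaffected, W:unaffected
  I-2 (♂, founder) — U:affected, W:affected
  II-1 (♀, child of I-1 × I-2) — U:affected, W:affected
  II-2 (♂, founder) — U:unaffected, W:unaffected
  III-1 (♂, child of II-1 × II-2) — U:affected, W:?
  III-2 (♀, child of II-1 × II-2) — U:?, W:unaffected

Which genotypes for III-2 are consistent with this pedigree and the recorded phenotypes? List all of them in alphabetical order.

U/I-1 un ·: Uu
U/I-2 aff ·: uu
U/II-1 aff I-1×I-2: uu
U/II-2 un ·: Uu
U/III-1 aff II-1×II-2: uu
U/III-2 ? II-1×II-2: Uu|uu
⇒ U over [I-1,I-2,II-1,II-2,III-1,III-2]: 2 consistent
W/I-1 un ·: Ww
W/I-2 aff ·: ww
W/II-1 aff I-1×I-2: ww
W/II-2 un ·: WW|Ww
W/III-1 ? II-1×II-2: Ww|ww
W/III-2 un II-1×II-2: Ww
⇒ W over [I-1,I-2,II-1,II-2,III-1,III-2]: 3 consistent

III-2 ∈ {Uu Ww, uu Ww}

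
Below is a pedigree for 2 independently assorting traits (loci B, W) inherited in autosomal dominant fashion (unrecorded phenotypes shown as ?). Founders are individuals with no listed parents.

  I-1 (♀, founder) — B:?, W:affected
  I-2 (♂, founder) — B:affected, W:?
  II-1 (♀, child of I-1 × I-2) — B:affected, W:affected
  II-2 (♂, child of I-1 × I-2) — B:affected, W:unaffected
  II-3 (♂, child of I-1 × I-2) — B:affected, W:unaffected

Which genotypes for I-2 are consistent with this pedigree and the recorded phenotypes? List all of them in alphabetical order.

B/I-1 ? ·: bb|Bb|BB
B/I-2 aff ·: Bb|BB
B/II-1 aff I-1×I-2: Bb|BB
B/II-2 aff I-1×I-2: Bb|BB
B/II-3 aff I-1×I-2: Bb|BB
⇒ B over [I-1,I-2,II-1,II-2,II-3]: 27 consistent
W/I-1 aff ·: Ww
W/I-2 ? ·: ww|Ww
W/II-1 aff I-1×I-2: Ww|WW
W/II-2 un I-1×I-2: ww
W/II-3 un I-1×I-2: ww
⇒ W over [I-1,I-2,II-1,II-2,II-3]: 3 consistent

I-2 ∈ {BB Ww, BB ww, Bb Ww, Bb ww}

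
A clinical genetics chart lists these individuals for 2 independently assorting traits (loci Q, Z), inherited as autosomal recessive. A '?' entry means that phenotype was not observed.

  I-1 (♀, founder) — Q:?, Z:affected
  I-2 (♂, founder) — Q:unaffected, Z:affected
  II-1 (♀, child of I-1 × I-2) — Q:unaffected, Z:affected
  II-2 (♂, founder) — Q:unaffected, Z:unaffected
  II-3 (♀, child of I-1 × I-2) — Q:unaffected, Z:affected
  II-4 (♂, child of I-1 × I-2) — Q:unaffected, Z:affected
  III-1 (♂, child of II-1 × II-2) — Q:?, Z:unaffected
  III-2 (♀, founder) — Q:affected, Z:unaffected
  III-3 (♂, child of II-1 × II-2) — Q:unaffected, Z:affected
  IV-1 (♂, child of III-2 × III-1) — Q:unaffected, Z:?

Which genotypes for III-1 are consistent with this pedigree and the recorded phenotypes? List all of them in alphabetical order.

III-1 ∈ {QQ Zz, Qq Zz}

Q/I-1 ? ·: QQ|Qq|qq
Q/I-2 un ·: QQ|Qq
Q/II-1 un I-1×I-2: QQ|Qq
Q/II-2 un ·: QQ|Qq
Q/II-3 un I-1×I-2: QQ|Qq
Q/II-4 un I-1×I-2: QQ|Qq
Q/III-1 ? II-1×II-2: QQ|Qq
Q/III-2 aff ·: qq
Q/III-3 un II-1×II-2: QQ|Qq
Q/IV-1 un III-2×III-1: Qq
⇒ Q over [I-1,I-2,II-1,II-2,II-3,II-4,III-1,III-2,III-3,IV-1]: 177 consistent
Z/I-1 aff ·: zz
Z/I-2 aff ·: zz
Z/II-1 aff I-1×I-2: zz
Z/II-2 un ·: Zz
Z/II-3 aff I-1×I-2: zz
Z/II-4 aff I-1×I-2: zz
Z/III-1 un II-1×II-2: Zz
Z/III-2 un ·: ZZ|Zz
Z/III-3 aff II-1×II-2: zz
Z/IV-1 ? III-2×III-1: ZZ|Zz|zz
⇒ Z over [I-1,I-2,II-1,II-2,II-3,II-4,III-1,III-2,III-3,IV-1]: 5 consistent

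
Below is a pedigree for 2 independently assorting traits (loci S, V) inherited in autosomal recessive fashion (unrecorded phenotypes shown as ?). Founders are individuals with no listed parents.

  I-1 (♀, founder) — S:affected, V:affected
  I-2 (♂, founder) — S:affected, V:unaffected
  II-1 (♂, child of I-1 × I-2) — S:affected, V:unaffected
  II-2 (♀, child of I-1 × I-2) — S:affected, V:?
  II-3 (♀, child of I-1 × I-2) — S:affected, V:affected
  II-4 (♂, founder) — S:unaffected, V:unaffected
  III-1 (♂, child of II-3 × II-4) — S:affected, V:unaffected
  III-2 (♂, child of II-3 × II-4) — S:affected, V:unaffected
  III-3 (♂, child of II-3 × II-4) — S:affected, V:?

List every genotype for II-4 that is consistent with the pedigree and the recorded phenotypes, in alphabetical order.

S/I-1 aff ·: ss
S/I-2 aff ·: ss
S/II-1 aff I-1×I-2: ss
S/II-2 aff I-1×I-2: ss
S/II-3 aff I-1×I-2: ss
S/II-4 un ·: Ss
S/III-1 aff II-3×II-4: ss
S/III-2 aff II-3×II-4: ss
S/III-3 aff II-3×II-4: ss
⇒ S over [I-1,I-2,II-1,II-2,II-3,II-4,III-1,III-2,III-3]: 1 consistent
V/I-1 aff ·: vv
V/I-2 un ·: Vv
V/II-1 un I-1×I-2: Vv
V/II-2 ? I-1×I-2: Vv|vv
V/II-3 aff I-1×I-2: vv
V/II-4 un ·: VV|Vv
V/III-1 un II-3×II-4: Vv
V/III-2 un II-3×II-4: Vv
V/III-3 ? II-3×II-4: Vv|vv
⇒ V over [I-1,I-2,II-1,II-2,II-3,II-4,III-1,III-2,III-3]: 6 consistent

II-4 ∈ {Ss VV, Ss Vv}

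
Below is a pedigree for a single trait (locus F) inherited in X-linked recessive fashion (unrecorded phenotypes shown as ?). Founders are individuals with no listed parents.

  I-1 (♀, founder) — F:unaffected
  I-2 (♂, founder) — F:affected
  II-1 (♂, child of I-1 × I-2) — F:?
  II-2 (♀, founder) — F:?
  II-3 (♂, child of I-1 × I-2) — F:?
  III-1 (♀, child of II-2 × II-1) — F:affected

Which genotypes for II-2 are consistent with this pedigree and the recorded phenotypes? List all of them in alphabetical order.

II-2 ∈ {X^FX^f, X^fX^f}

F/I-1 un ·: X^FX^f
F/I-2 aff ·: X^fY
F/II-1 ? I-1×I-2: X^fY
F/II-2 ? ·: X^FX^f|X^fX^f
F/II-3 ? I-1×I-2: X^FY|X^fY
F/III-1 aff II-2×II-1: X^fX^f
⇒ F over [I-1,I-2,II-1,II-2,II-3,III-1]: 4 consistent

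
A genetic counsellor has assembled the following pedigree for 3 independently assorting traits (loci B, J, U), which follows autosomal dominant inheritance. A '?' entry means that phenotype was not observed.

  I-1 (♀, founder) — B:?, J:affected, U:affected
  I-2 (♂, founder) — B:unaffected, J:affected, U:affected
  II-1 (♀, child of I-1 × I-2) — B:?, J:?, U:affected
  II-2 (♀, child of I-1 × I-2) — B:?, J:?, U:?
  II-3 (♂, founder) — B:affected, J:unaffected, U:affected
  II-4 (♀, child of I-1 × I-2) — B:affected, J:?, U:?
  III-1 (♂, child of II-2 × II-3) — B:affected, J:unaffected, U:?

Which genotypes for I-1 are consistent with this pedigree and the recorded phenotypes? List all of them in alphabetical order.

I-1 ∈ {BB JJ UU, BB JJ Uu, BB Jj UU, BB Jj Uu, Bb JJ UU, Bb JJ Uu, Bb Jj UU, Bb Jj Uu}

B/I-1 ? ·: Bb|BB
B/I-2 un ·: bb
B/II-1 ? I-1×I-2: bb|Bb
B/II-2 ? I-1×I-2: bb|Bb
B/II-3 aff ·: Bb|BB
B/II-4 aff I-1×I-2: Bb
B/III-1 aff II-2×II-3: Bb|BB
⇒ B over [I-1,I-2,II-1,II-2,II-3,II-4,III-1]: 16 consistent
J/I-1 aff ·: Jj|JJ
J/I-2 aff ·: Jj|JJ
J/II-1 ? I-1×I-2: jj|Jj|JJ
J/II-2 ? I-1×I-2: jj|Jj
J/II-3 un ·: jj
J/II-4 ? I-1×I-2: jj|Jj|JJ
J/III-1 un II-2×II-3: jj
⇒ J over [I-1,I-2,II-1,II-2,II-3,II-4,III-1]: 26 consistent
U/I-1 aff ·: Uu|UU
U/I-2 aff ·: Uu|UU
U/II-1 aff I-1×I-2: Uu|UU
U/II-2 ? I-1×I-2: uu|Uu|UU
U/II-3 aff ·: Uu|UU
U/II-4 ? I-1×I-2: uu|Uu|UU
U/III-1 ? II-2×II-3: uu|Uu|UU
⇒ U over [I-1,I-2,II-1,II-2,II-3,II-4,III-1]: 133 consistent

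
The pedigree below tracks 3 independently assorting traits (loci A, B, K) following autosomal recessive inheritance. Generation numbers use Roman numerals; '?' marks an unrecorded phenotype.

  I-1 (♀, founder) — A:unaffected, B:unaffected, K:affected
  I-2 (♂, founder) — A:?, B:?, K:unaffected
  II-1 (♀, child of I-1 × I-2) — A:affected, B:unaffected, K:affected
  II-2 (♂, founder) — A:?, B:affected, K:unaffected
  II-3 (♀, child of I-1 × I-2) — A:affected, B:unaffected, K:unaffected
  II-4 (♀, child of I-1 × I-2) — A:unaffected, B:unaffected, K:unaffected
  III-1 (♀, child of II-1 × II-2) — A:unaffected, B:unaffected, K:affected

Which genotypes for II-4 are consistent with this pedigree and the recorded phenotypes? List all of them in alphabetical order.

A/I-1 un ·: Aa
A/I-2 ? ·: Aa|aa
A/II-1 aff I-1×I-2: aa
A/II-2 ? ·: AA|Aa
A/II-3 aff I-1×I-2: aa
A/II-4 un I-1×I-2: AA|Aa
A/III-1 un II-1×II-2: Aa
⇒ A over [I-1,I-2,II-1,II-2,II-3,II-4,III-1]: 6 consistent
B/I-1 un ·: BB|Bb
B/I-2 ? ·: BB|Bb|bb
B/II-1 un I-1×I-2: BB|Bb
B/II-2 aff ·: bb
B/II-3 un I-1×I-2: BB|Bb
B/II-4 un I-1×I-2: BB|Bb
B/III-1 un II-1×II-2: Bb
⇒ B over [I-1,I-2,II-1,II-2,II-3,II-4,III-1]: 27 consistent
K/I-1 aff ·: kk
K/I-2 un ·: Kk
K/II-1 aff I-1×I-2: kk
K/II-2 un ·: Kk
K/II-3 un I-1×I-2: Kk
K/II-4 un I-1×I-2: Kk
K/III-1 aff II-1×II-2: kk
⇒ K over [I-1,I-2,II-1,II-2,II-3,II-4,III-1]: 1 consistent

II-4 ∈ {AA BB Kk, AA Bb Kk, Aa BB Kk, Aa Bb Kk}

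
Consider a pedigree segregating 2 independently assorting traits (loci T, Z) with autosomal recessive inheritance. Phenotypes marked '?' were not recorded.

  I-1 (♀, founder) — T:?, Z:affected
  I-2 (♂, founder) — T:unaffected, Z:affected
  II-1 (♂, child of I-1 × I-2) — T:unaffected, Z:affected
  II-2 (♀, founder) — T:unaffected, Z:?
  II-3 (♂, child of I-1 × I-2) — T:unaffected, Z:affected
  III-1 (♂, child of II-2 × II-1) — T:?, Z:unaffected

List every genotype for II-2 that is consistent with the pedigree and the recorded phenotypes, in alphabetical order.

II-2 ∈ {TT ZZ, TT Zz, Tt ZZ, Tt Zz}

T/I-1 ? ·: TT|Tt|tt
T/I-2 un ·: TT|Tt
T/II-1 un I-1×I-2: TT|Tt
T/II-2 un ·: TT|Tt
T/II-3 un I-1×I-2: TT|Tt
T/III-1 ? II-2×II-1: TT|Tt|tt
⇒ T over [I-1,I-2,II-1,II-2,II-3,III-1]: 61 consistent
Z/I-1 aff ·: zz
Z/I-2 aff ·: zz
Z/II-1 aff I-1×I-2: zz
Z/II-2 ? ·: ZZ|Zz
Z/II-3 aff I-1×I-2: zz
Z/III-1 un II-2×II-1: Zz
⇒ Z over [I-1,I-2,II-1,II-2,II-3,III-1]: 2 consistent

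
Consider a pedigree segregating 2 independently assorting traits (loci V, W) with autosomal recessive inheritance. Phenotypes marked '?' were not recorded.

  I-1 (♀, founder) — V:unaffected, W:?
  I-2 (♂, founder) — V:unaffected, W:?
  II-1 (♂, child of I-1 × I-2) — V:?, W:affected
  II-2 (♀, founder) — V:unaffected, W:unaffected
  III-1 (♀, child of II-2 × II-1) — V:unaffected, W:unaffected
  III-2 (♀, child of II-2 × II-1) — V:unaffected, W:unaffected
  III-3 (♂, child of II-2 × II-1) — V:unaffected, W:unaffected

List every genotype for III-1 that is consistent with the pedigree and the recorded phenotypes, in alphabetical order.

III-1 ∈ {VV Ww, Vv Ww}

V/I-1 un ·: VV|Vv
V/I-2 un ·: VV|Vv
V/II-1 ? I-1×I-2: VV|Vv|vv
V/II-2 un ·: VV|Vv
V/III-1 un II-2×II-1: VV|Vv
V/III-2 un II-2×II-1: VV|Vv
V/III-3 un II-2×II-1: VV|Vv
⇒ V over [I-1,I-2,II-1,II-2,III-1,III-2,III-3]: 86 consistent
W/I-1 ? ·: Ww|ww
W/I-2 ? ·: Ww|ww
W/II-1 aff I-1×I-2: ww
W/II-2 un ·: WW|Ww
W/III-1 un II-2×II-1: Ww
W/III-2 un II-2×II-1: Ww
W/III-3 un II-2×II-1: Ww
⇒ W over [I-1,I-2,II-1,II-2,III-1,III-2,III-3]: 8 consistent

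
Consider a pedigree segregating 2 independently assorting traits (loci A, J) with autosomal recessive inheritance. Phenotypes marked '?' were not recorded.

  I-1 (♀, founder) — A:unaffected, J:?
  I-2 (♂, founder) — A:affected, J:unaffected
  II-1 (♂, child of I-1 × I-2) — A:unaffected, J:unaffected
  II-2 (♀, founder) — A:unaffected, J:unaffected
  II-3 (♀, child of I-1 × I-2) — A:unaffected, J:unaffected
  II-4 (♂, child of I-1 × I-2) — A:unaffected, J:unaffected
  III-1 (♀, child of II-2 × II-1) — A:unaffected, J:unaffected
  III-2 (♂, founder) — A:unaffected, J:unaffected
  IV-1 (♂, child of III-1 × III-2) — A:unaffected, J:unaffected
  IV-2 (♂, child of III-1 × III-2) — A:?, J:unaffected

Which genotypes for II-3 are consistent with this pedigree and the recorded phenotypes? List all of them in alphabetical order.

A/I-1 un ·: AA|Aa
A/I-2 aff ·: aa
A/II-1 un I-1×I-2: Aa
A/II-2 un ·: AA|Aa
A/II-3 un I-1×I-2: Aa
A/II-4 un I-1×I-2: Aa
A/III-1 un II-2×II-1: AA|Aa
A/III-2 un ·: AA|Aa
A/IV-1 un III-1×III-2: AA|Aa
A/IV-2 ? III-1×III-2: AA|Aa|aa
⇒ A over [I-1,I-2,II-1,II-2,II-3,II-4,III-1,III-2,IV-1,IV-2]: 60 consistent
J/I-1 ? ·: JJ|Jj|jj
J/I-2 un ·: JJ|Jj
J/II-1 un I-1×I-2: JJ|Jj
J/II-2 un ·: JJ|Jj
J/II-3 un I-1×I-2: JJ|Jj
J/II-4 un I-1×I-2: JJ|Jj
J/III-1 un II-2×II-1: JJ|Jj
J/III-2 un ·: JJ|Jj
J/IV-1 un III-1×III-2: JJ|Jj
J/IV-2 un III-1×III-2: JJ|Jj
⇒ J over [I-1,I-2,II-1,II-2,II-3,II-4,III-1,III-2,IV-1,IV-2]: 598 consistent

II-3 ∈ {Aa JJ, Aa Jj}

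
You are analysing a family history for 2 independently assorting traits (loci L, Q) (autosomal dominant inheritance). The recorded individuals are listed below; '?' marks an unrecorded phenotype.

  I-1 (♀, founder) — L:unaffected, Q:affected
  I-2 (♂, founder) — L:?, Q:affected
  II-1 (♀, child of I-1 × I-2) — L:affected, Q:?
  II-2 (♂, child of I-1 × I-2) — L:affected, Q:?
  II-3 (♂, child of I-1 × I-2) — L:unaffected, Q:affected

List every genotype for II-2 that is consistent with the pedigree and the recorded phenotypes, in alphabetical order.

II-2 ∈ {Ll QQ, Ll Qq, Ll qq}

L/I-1 un ·: ll
L/I-2 ? ·: Ll
L/II-1 aff I-1×I-2: Ll
L/II-2 aff I-1×I-2: Ll
L/II-3 un I-1×I-2: ll
⇒ L over [I-1,I-2,II-1,II-2,II-3]: 1 consistent
Q/I-1 aff ·: Qq|QQ
Q/I-2 aff ·: Qq|QQ
Q/II-1 ? I-1×I-2: qq|Qq|QQ
Q/II-2 ? I-1×I-2: qq|Qq|QQ
Q/II-3 aff I-1×I-2: Qq|QQ
⇒ Q over [I-1,I-2,II-1,II-2,II-3]: 35 consistent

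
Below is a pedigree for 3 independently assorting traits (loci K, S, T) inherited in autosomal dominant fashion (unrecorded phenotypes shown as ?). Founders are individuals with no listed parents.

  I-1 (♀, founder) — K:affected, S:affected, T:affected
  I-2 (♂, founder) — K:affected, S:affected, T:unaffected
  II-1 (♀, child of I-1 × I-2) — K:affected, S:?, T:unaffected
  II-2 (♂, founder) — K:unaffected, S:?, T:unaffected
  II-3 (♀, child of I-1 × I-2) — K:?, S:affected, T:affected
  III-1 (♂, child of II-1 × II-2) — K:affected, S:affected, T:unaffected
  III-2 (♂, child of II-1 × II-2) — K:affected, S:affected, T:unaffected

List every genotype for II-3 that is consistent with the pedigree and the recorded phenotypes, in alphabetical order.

K/I-1 aff ·: Kk|KK
K/I-2 aff ·: Kk|KK
K/II-1 aff I-1×I-2: Kk|KK
K/II-2 un ·: kk
K/II-3 ? I-1×I-2: kk|Kk|KK
K/III-1 aff II-1×II-2: Kk
K/III-2 aff II-1×II-2: Kk
⇒ K over [I-1,I-2,II-1,II-2,II-3,III-1,III-2]: 15 consistent
S/I-1 aff ·: Ss|SS
S/I-2 aff ·: Ss|SS
S/II-1 ? I-1×I-2: ss|Ss|SS
S/II-2 ? ·: ss|Ss|SS
S/II-3 aff I-1×I-2: Ss|SS
S/III-1 aff II-1×II-2: Ss|SS
S/III-2 aff II-1×II-2: Ss|SS
⇒ S over [I-1,I-2,II-1,II-2,II-3,III-1,III-2]: 100 consistent
T/I-1 aff ·: Tt
T/I-2 un ·: tt
T/II-1 un I-1×I-2: tt
T/II-2 un ·: tt
T/II-3 aff I-1×I-2: Tt
T/III-1 un II-1×II-2: tt
T/III-2 un II-1×II-2: tt
⇒ T over [I-1,I-2,II-1,II-2,II-3,III-1,III-2]: 1 consistent

II-3 ∈ {KK SS Tt, KK Ss Tt, Kk SS Tt, Kk Ss Tt, kk SS Tt, kk Ss Tt}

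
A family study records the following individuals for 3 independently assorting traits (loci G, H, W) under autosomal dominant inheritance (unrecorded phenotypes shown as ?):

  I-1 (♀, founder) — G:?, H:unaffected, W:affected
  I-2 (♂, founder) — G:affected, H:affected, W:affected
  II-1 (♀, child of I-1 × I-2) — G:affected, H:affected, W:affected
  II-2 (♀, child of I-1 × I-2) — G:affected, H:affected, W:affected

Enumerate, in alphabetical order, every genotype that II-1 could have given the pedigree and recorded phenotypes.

II-1 ∈ {GG Hh WW, GG Hh Ww, Gg Hh WW, Gg Hh Ww}

G/I-1 ? ·: gg|Gg|GG
G/I-2 aff ·: Gg|GG
G/II-1 aff I-1×I-2: Gg|GG
G/II-2 aff I-1×I-2: Gg|GG
⇒ G over [I-1,I-2,II-1,II-2]: 15 consistent
H/I-1 un ·: hh
H/I-2 aff ·: Hh|HH
H/II-1 aff I-1×I-2: Hh
H/II-2 aff I-1×I-2: Hh
⇒ H over [I-1,I-2,II-1,II-2]: 2 consistent
W/I-1 aff ·: Ww|WW
W/I-2 aff ·: Ww|WW
W/II-1 aff I-1×I-2: Ww|WW
W/II-2 aff I-1×I-2: Ww|WW
⇒ W over [I-1,I-2,II-1,II-2]: 13 consistent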